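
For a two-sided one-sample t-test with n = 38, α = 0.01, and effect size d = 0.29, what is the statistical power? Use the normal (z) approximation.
Power ≈ 0.22

Power calculation (one-sample t-test, normal approximation):
z_β = d · √n - z_{α/2}
z_β = 0.29 · √38 - 2.576
z_β = 0.29 · 6.164 - 2.576
z_β = -0.788

Power = Φ(z_β) = Φ(-0.788) ≈ 0.215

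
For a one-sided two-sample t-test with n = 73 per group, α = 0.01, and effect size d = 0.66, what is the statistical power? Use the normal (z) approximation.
Power ≈ 0.95

Power calculation (two-sample t-test, normal approximation):
z_β = d · √(n/2) - z_α
z_β = 0.66 · √(73/2) - 2.326
z_β = 0.66 · 6.042 - 2.326
z_β = 1.661

Power = Φ(z_β) = Φ(1.661) ≈ 0.952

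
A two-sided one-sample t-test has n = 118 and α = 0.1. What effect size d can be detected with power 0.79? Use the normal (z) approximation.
d ≈ 0.23

Minimum detectable effect (one-sample t-test, normal approximation):
d = (z_{α/2} + z_β) / √n
d = (1.645 + 0.806) / √118
d = 2.451 / 10.863
d ≈ 0.23

By Cohen's convention (0.2 small / 0.5 medium / 0.8 large): small effect.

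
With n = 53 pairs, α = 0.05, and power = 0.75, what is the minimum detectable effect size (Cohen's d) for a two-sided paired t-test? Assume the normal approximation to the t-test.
d ≈ 0.36

Minimum detectable effect (paired t-test, normal approximation):
d = (z_{α/2} + z_β) / √n
d = (1.960 + 0.674) / √53
d = 2.634 / 7.280
d ≈ 0.36

By Cohen's convention (0.2 small / 0.5 medium / 0.8 large): small effect.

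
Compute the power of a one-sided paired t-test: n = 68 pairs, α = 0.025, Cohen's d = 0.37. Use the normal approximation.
Power ≈ 0.86

Power calculation (paired t-test, normal approximation):
z_β = d · √n - z_α
z_β = 0.37 · √68 - 1.960
z_β = 0.37 · 8.246 - 1.960
z_β = 1.091

Power = Φ(z_β) = Φ(1.091) ≈ 0.862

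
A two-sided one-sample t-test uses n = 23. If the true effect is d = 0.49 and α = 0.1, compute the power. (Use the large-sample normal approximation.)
Power ≈ 0.76

Power calculation (one-sample t-test, normal approximation):
z_β = d · √n - z_{α/2}
z_β = 0.49 · √23 - 1.645
z_β = 0.49 · 4.796 - 1.645
z_β = 0.705

Power = Φ(z_β) = Φ(0.705) ≈ 0.760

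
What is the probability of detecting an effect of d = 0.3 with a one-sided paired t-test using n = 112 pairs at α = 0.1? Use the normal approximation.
Power ≈ 0.97

Power calculation (paired t-test, normal approximation):
z_β = d · √n - z_α
z_β = 0.3 · √112 - 1.282
z_β = 0.3 · 10.583 - 1.282
z_β = 1.893

Power = Φ(z_β) = Φ(1.893) ≈ 0.971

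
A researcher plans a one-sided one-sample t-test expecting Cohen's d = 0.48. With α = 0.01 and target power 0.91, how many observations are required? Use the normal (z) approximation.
n = 59

Sample size formula (one-sample t-test, normal approximation):
n = ((z_α + z_β) / d)²

z_α = 2.326 (for α = 0.01, one-sided)
z_β = 1.341 (for power = 0.91)
d = 0.48

n = ((2.326 + 1.341) / 0.48)²
n = (7.640)²
n ≈ 58.37
Round up to the next whole number: n = 59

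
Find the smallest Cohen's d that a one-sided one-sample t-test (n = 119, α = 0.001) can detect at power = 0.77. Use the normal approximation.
d ≈ 0.35

Minimum detectable effect (one-sample t-test, normal approximation):
d = (z_α + z_β) / √n
d = (3.090 + 0.739) / √119
d = 3.829 / 10.909
d ≈ 0.35

By Cohen's convention (0.2 small / 0.5 medium / 0.8 large): small effect.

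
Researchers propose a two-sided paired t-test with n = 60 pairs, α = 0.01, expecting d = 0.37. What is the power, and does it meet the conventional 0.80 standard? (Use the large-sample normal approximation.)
Power ≈ 0.61; the study is underpowered (power < 0.80)

Power calculation (paired t-test, normal approximation):
z_β = d · √n - z_{α/2}
z_β = 0.37 · √60 - 2.576
z_β = 0.37 · 7.746 - 2.576
z_β = 0.290

Power = Φ(z_β) = Φ(0.290) ≈ 0.614

Effect size d = 0.37 is small by Cohen's convention (0.2/0.5/0.8).

Threshold: power ≥ 0.80 is conventionally adequate.
Power ≈ 0.61 → the study is underpowered (power < 0.80).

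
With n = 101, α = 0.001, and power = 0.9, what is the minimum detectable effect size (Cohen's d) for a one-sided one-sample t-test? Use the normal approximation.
d ≈ 0.44

Minimum detectable effect (one-sample t-test, normal approximation):
d = (z_α + z_β) / √n
d = (3.090 + 1.282) / √101
d = 4.372 / 10.050
d ≈ 0.44

By Cohen's convention (0.2 small / 0.5 medium / 0.8 large): small effect.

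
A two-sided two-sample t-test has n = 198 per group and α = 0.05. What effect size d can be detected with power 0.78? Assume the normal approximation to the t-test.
d ≈ 0.27

Minimum detectable effect (two-sample t-test, normal approximation):
d = (z_{α/2} + z_β) / √(n/2)
d = (1.960 + 0.772) / √(198/2)
d = 2.732 / 9.950
d ≈ 0.27

By Cohen's convention (0.2 small / 0.5 medium / 0.8 large): small effect.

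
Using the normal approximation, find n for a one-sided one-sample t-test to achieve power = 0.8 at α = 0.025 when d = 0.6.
n = 22

Sample size formula (one-sample t-test, normal approximation):
n = ((z_α + z_β) / d)²

z_α = 1.960 (for α = 0.025, one-sided)
z_β = 0.842 (for power = 0.8)
d = 0.6

n = ((1.960 + 0.842) / 0.6)²
n = (4.670)²
n ≈ 21.81
Round up to the next whole number: n = 22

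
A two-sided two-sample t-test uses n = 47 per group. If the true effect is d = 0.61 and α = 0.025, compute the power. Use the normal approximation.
Power ≈ 0.76

Power calculation (two-sample t-test, normal approximation):
z_β = d · √(n/2) - z_{α/2}
z_β = 0.61 · √(47/2) - 2.241
z_β = 0.61 · 4.848 - 2.241
z_β = 0.716

Power = Φ(z_β) = Φ(0.716) ≈ 0.763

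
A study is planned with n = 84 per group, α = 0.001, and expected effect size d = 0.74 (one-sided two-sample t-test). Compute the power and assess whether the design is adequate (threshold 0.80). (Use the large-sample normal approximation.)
Power ≈ 0.96; the study is adequately powered (power ≥ 0.80)

Power calculation (two-sample t-test, normal approximation):
z_β = d · √(n/2) - z_α
z_β = 0.74 · √(84/2) - 3.090
z_β = 0.74 · 6.481 - 3.090
z_β = 1.706

Power = Φ(z_β) = Φ(1.706) ≈ 0.956

Effect size d = 0.74 is medium by Cohen's convention (0.2/0.5/0.8).

Threshold: power ≥ 0.80 is conventionally adequate.
Power ≈ 0.96 → the study is adequately powered (power ≥ 0.80).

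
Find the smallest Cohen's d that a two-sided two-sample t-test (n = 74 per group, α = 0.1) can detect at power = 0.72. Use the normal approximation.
d ≈ 0.37

Minimum detectable effect (two-sample t-test, normal approximation):
d = (z_{α/2} + z_β) / √(n/2)
d = (1.645 + 0.583) / √(74/2)
d = 2.228 / 6.083
d ≈ 0.37

By Cohen's convention (0.2 small / 0.5 medium / 0.8 large): small effect.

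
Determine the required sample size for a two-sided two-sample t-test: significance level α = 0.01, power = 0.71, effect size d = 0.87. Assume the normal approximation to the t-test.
n = 26 per group

Sample size formula (two-sample t-test, normal approximation):
n = 2 · ((z_{α/2} + z_β) / d)²

z_{α/2} = 2.576 (for α = 0.01, two-sided)
z_β = 0.553 (for power = 0.71)
d = 0.87

n = 2 · ((2.576 + 0.553) / 0.87)²
n = 2 · (3.597)²
n ≈ 25.88
Round up to the next whole number: n = 26 per group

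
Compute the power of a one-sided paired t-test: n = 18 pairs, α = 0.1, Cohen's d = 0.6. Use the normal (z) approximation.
Power ≈ 0.90

Power calculation (paired t-test, normal approximation):
z_β = d · √n - z_α
z_β = 0.6 · √18 - 1.282
z_β = 0.6 · 4.243 - 1.282
z_β = 1.264

Power = Φ(z_β) = Φ(1.264) ≈ 0.897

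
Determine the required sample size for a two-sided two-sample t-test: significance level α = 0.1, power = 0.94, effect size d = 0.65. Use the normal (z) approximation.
n = 49 per group

Sample size formula (two-sample t-test, normal approximation):
n = 2 · ((z_{α/2} + z_β) / d)²

z_{α/2} = 1.645 (for α = 0.1, two-sided)
z_β = 1.555 (for power = 0.94)
d = 0.65

n = 2 · ((1.645 + 1.555) / 0.65)²
n = 2 · (4.923)²
n ≈ 48.47
Round up to the next whole number: n = 49 per group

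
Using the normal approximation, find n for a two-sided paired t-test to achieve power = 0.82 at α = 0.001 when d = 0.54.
n = 61 pairs

Sample size formula (paired t-test, normal approximation):
n = ((z_{α/2} + z_β) / d)²

z_{α/2} = 3.291 (for α = 0.001, two-sided)
z_β = 0.915 (for power = 0.82)
d = 0.54

n = ((3.291 + 0.915) / 0.54)²
n = (7.789)²
n ≈ 60.67
Round up to the next whole number: n = 61 pairs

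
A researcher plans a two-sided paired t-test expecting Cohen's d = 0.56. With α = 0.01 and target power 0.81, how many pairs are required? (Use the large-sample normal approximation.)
n = 39 pairs

Sample size formula (paired t-test, normal approximation):
n = ((z_{α/2} + z_β) / d)²

z_{α/2} = 2.576 (for α = 0.01, two-sided)
z_β = 0.878 (for power = 0.81)
d = 0.56

n = ((2.576 + 0.878) / 0.56)²
n = (6.168)²
n ≈ 38.04
Round up to the next whole number: n = 39 pairs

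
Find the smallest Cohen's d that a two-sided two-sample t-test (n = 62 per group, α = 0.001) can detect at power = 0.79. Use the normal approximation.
d ≈ 0.74

Minimum detectable effect (two-sample t-test, normal approximation):
d = (z_{α/2} + z_β) / √(n/2)
d = (3.291 + 0.806) / √(62/2)
d = 4.097 / 5.568
d ≈ 0.74

By Cohen's convention (0.2 small / 0.5 medium / 0.8 large): medium effect.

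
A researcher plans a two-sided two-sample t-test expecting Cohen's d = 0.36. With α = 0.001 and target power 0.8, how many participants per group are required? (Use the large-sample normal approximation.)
n = 264 per group

Sample size formula (two-sample t-test, normal approximation):
n = 2 · ((z_{α/2} + z_β) / d)²

z_{α/2} = 3.291 (for α = 0.001, two-sided)
z_β = 0.842 (for power = 0.8)
d = 0.36

n = 2 · ((3.291 + 0.842) / 0.36)²
n = 2 · (11.481)²
n ≈ 263.63
Round up to the next whole number: n = 264 per group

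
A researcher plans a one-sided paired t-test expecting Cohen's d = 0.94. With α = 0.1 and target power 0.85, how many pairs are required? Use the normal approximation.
n = 7 pairs

Sample size formula (paired t-test, normal approximation):
n = ((z_α + z_β) / d)²

z_α = 1.282 (for α = 0.1, one-sided)
z_β = 1.036 (for power = 0.85)
d = 0.94

n = ((1.282 + 1.036) / 0.94)²
n = (2.466)²
n ≈ 6.08
Round up to the next whole number: n = 7 pairs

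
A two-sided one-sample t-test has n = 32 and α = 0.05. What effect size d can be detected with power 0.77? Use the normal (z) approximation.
d ≈ 0.48

Minimum detectable effect (one-sample t-test, normal approximation):
d = (z_{α/2} + z_β) / √n
d = (1.960 + 0.739) / √32
d = 2.699 / 5.657
d ≈ 0.48

By Cohen's convention (0.2 small / 0.5 medium / 0.8 large): small effect.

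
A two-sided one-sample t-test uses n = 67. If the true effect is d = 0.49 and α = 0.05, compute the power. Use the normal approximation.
Power ≈ 0.98

Power calculation (one-sample t-test, normal approximation):
z_β = d · √n - z_{α/2}
z_β = 0.49 · √67 - 1.960
z_β = 0.49 · 8.185 - 1.960
z_β = 2.051

Power = Φ(z_β) = Φ(2.051) ≈ 0.980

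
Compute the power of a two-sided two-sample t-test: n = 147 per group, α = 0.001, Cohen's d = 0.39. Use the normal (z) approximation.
Power ≈ 0.52

Power calculation (two-sample t-test, normal approximation):
z_β = d · √(n/2) - z_{α/2}
z_β = 0.39 · √(147/2) - 3.291
z_β = 0.39 · 8.573 - 3.291
z_β = 0.053

Power = Φ(z_β) = Φ(0.053) ≈ 0.521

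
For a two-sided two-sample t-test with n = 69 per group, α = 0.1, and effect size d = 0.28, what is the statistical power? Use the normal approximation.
Power ≈ 0.50

Power calculation (two-sample t-test, normal approximation):
z_β = d · √(n/2) - z_{α/2}
z_β = 0.28 · √(69/2) - 1.645
z_β = 0.28 · 5.874 - 1.645
z_β = -0.000

Power = Φ(z_β) = Φ(-0.000) ≈ 0.500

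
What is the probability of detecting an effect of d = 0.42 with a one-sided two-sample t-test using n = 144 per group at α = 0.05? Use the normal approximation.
Power ≈ 0.97

Power calculation (two-sample t-test, normal approximation):
z_β = d · √(n/2) - z_α
z_β = 0.42 · √(144/2) - 1.645
z_β = 0.42 · 8.485 - 1.645
z_β = 1.919

Power = Φ(z_β) = Φ(1.919) ≈ 0.973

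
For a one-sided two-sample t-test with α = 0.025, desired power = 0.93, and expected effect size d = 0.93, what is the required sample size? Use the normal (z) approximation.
n = 28 per group

Sample size formula (two-sample t-test, normal approximation):
n = 2 · ((z_α + z_β) / d)²

z_α = 1.960 (for α = 0.025, one-sided)
z_β = 1.476 (for power = 0.93)
d = 0.93

n = 2 · ((1.960 + 1.476) / 0.93)²
n = 2 · (3.695)²
n ≈ 27.31
Round up to the next whole number: n = 28 per group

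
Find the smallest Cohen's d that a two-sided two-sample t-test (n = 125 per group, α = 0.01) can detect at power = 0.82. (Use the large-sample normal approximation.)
d ≈ 0.44

Minimum detectable effect (two-sample t-test, normal approximation):
d = (z_{α/2} + z_β) / √(n/2)
d = (2.576 + 0.915) / √(125/2)
d = 3.491 / 7.906
d ≈ 0.44

By Cohen's convention (0.2 small / 0.5 medium / 0.8 large): small effect.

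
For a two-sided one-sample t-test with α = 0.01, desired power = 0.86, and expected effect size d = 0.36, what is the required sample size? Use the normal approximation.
n = 104

Sample size formula (one-sample t-test, normal approximation):
n = ((z_{α/2} + z_β) / d)²

z_{α/2} = 2.576 (for α = 0.01, two-sided)
z_β = 1.080 (for power = 0.86)
d = 0.36

n = ((2.576 + 1.080) / 0.36)²
n = (10.156)²
n ≈ 103.14
Round up to the next whole number: n = 104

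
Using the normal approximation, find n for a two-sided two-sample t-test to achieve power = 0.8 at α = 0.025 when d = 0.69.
n = 40 per group

Sample size formula (two-sample t-test, normal approximation):
n = 2 · ((z_{α/2} + z_β) / d)²

z_{α/2} = 2.241 (for α = 0.025, two-sided)
z_β = 0.842 (for power = 0.8)
d = 0.69

n = 2 · ((2.241 + 0.842) / 0.69)²
n = 2 · (4.468)²
n ≈ 39.93
Round up to the next whole number: n = 40 per group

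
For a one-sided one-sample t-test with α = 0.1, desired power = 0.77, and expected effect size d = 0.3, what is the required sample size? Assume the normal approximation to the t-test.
n = 46

Sample size formula (one-sample t-test, normal approximation):
n = ((z_α + z_β) / d)²

z_α = 1.282 (for α = 0.1, one-sided)
z_β = 0.739 (for power = 0.77)
d = 0.3

n = ((1.282 + 0.739) / 0.3)²
n = (6.737)²
n ≈ 45.39
Round up to the next whole number: n = 46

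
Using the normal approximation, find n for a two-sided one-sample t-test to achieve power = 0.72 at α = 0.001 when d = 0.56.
n = 48

Sample size formula (one-sample t-test, normal approximation):
n = ((z_{α/2} + z_β) / d)²

z_{α/2} = 3.291 (for α = 0.001, two-sided)
z_β = 0.583 (for power = 0.72)
d = 0.56

n = ((3.291 + 0.583) / 0.56)²
n = (6.918)²
n ≈ 47.86
Round up to the next whole number: n = 48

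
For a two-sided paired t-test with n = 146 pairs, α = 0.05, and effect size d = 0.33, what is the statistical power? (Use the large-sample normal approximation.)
Power ≈ 0.98

Power calculation (paired t-test, normal approximation):
z_β = d · √n - z_{α/2}
z_β = 0.33 · √146 - 1.960
z_β = 0.33 · 12.083 - 1.960
z_β = 2.027

Power = Φ(z_β) = Φ(2.027) ≈ 0.979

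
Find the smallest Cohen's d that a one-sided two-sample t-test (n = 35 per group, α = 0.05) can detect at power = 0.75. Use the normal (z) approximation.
d ≈ 0.55

Minimum detectable effect (two-sample t-test, normal approximation):
d = (z_α + z_β) / √(n/2)
d = (1.645 + 0.674) / √(35/2)
d = 2.319 / 4.183
d ≈ 0.55

By Cohen's convention (0.2 small / 0.5 medium / 0.8 large): medium effect.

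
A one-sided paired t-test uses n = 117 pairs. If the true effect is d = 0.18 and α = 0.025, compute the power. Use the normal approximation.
Power ≈ 0.49

Power calculation (paired t-test, normal approximation):
z_β = d · √n - z_α
z_β = 0.18 · √117 - 1.960
z_β = 0.18 · 10.817 - 1.960
z_β = -0.013

Power = Φ(z_β) = Φ(-0.013) ≈ 0.495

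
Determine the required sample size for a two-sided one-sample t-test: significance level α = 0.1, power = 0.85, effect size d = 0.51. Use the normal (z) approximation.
n = 28

Sample size formula (one-sample t-test, normal approximation):
n = ((z_{α/2} + z_β) / d)²

z_{α/2} = 1.645 (for α = 0.1, two-sided)
z_β = 1.036 (for power = 0.85)
d = 0.51

n = ((1.645 + 1.036) / 0.51)²
n = (5.257)²
n ≈ 27.64
Round up to the next whole number: n = 28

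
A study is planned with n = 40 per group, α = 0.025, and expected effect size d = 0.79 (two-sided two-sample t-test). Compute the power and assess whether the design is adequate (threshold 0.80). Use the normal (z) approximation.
Power ≈ 0.90; the study is adequately powered (power ≥ 0.80)

Power calculation (two-sample t-test, normal approximation):
z_β = d · √(n/2) - z_{α/2}
z_β = 0.79 · √(40/2) - 2.241
z_β = 0.79 · 4.472 - 2.241
z_β = 1.292

Power = Φ(z_β) = Φ(1.292) ≈ 0.902

Effect size d = 0.79 is medium by Cohen's convention (0.2/0.5/0.8).

Threshold: power ≥ 0.80 is conventionally adequate.
Power ≈ 0.90 → the study is adequately powered (power ≥ 0.80).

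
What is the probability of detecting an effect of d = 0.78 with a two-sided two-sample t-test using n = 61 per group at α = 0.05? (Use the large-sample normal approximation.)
Power ≈ 0.99

Power calculation (two-sample t-test, normal approximation):
z_β = d · √(n/2) - z_{α/2}
z_β = 0.78 · √(61/2) - 1.960
z_β = 0.78 · 5.523 - 1.960
z_β = 2.348

Power = Φ(z_β) = Φ(2.348) ≈ 0.991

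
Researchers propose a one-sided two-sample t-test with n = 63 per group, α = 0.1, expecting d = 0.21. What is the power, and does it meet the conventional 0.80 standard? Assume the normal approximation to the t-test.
Power ≈ 0.46; the study is underpowered (power < 0.80)

Power calculation (two-sample t-test, normal approximation):
z_β = d · √(n/2) - z_α
z_β = 0.21 · √(63/2) - 1.282
z_β = 0.21 · 5.612 - 1.282
z_β = -0.103

Power = Φ(z_β) = Φ(-0.103) ≈ 0.459

Effect size d = 0.21 is small by Cohen's convention (0.2/0.5/0.8).

Threshold: power ≥ 0.80 is conventionally adequate.
Power ≈ 0.46 → the study is underpowered (power < 0.80).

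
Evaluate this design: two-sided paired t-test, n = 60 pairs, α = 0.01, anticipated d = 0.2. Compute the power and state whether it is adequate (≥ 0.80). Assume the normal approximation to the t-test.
Power ≈ 0.15; the study is underpowered (power < 0.80)

Power calculation (paired t-test, normal approximation):
z_β = d · √n - z_{α/2}
z_β = 0.2 · √60 - 2.576
z_β = 0.2 · 7.746 - 2.576
z_β = -1.027

Power = Φ(z_β) = Φ(-1.027) ≈ 0.152

Effect size d = 0.2 is small by Cohen's convention (0.2/0.5/0.8).

Threshold: power ≥ 0.80 is conventionally adequate.
Power ≈ 0.15 → the study is underpowered (power < 0.80).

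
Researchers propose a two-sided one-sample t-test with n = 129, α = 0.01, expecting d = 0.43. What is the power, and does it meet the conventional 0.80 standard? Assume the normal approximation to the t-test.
Power ≈ 0.99; the study is adequately powered (power ≥ 0.80)

Power calculation (one-sample t-test, normal approximation):
z_β = d · √n - z_{α/2}
z_β = 0.43 · √129 - 2.576
z_β = 0.43 · 11.358 - 2.576
z_β = 2.308

Power = Φ(z_β) = Φ(2.308) ≈ 0.990

Effect size d = 0.43 is small by Cohen's convention (0.2/0.5/0.8).

Threshold: power ≥ 0.80 is conventionally adequate.
Power ≈ 0.99 → the study is adequately powered (power ≥ 0.80).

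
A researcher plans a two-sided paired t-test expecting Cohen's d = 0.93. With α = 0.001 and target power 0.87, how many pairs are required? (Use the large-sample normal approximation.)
n = 23 pairs

Sample size formula (paired t-test, normal approximation):
n = ((z_{α/2} + z_β) / d)²

z_{α/2} = 3.291 (for α = 0.001, two-sided)
z_β = 1.126 (for power = 0.87)
d = 0.93

n = ((3.291 + 1.126) / 0.93)²
n = (4.749)²
n ≈ 22.55
Round up to the next whole number: n = 23 pairs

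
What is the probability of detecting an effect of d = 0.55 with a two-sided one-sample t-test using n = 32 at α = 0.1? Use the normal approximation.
Power ≈ 0.93

Power calculation (one-sample t-test, normal approximation):
z_β = d · √n - z_{α/2}
z_β = 0.55 · √32 - 1.645
z_β = 0.55 · 5.657 - 1.645
z_β = 1.466

Power = Φ(z_β) = Φ(1.466) ≈ 0.929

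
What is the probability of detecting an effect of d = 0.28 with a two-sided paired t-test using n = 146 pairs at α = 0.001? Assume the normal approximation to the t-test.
Power ≈ 0.54

Power calculation (paired t-test, normal approximation):
z_β = d · √n - z_{α/2}
z_β = 0.28 · √146 - 3.291
z_β = 0.28 · 12.083 - 3.291
z_β = 0.093

Power = Φ(z_β) = Φ(0.093) ≈ 0.537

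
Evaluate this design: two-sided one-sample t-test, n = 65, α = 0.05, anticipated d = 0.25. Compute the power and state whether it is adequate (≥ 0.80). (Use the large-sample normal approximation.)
Power ≈ 0.52; the study is underpowered (power < 0.80)

Power calculation (one-sample t-test, normal approximation):
z_β = d · √n - z_{α/2}
z_β = 0.25 · √65 - 1.960
z_β = 0.25 · 8.062 - 1.960
z_β = 0.056

Power = Φ(z_β) = Φ(0.056) ≈ 0.522

Effect size d = 0.25 is small by Cohen's convention (0.2/0.5/0.8).

Threshold: power ≥ 0.80 is conventionally adequate.
Power ≈ 0.52 → the study is underpowered (power < 0.80).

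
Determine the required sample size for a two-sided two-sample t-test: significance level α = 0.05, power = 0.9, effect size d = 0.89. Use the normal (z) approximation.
n = 27 per group

Sample size formula (two-sample t-test, normal approximation):
n = 2 · ((z_{α/2} + z_β) / d)²

z_{α/2} = 1.960 (for α = 0.05, two-sided)
z_β = 1.282 (for power = 0.9)
d = 0.89

n = 2 · ((1.960 + 1.282) / 0.89)²
n = 2 · (3.643)²
n ≈ 26.54
Round up to the next whole number: n = 27 per group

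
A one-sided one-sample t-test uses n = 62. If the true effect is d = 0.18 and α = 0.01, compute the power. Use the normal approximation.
Power ≈ 0.18

Power calculation (one-sample t-test, normal approximation):
z_β = d · √n - z_α
z_β = 0.18 · √62 - 2.326
z_β = 0.18 · 7.874 - 2.326
z_β = -0.909

Power = Φ(z_β) = Φ(-0.909) ≈ 0.182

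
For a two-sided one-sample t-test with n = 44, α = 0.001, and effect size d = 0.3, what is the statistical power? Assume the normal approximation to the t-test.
Power ≈ 0.10

Power calculation (one-sample t-test, normal approximation):
z_β = d · √n - z_{α/2}
z_β = 0.3 · √44 - 3.291
z_β = 0.3 · 6.633 - 3.291
z_β = -1.301

Power = Φ(z_β) = Φ(-1.301) ≈ 0.097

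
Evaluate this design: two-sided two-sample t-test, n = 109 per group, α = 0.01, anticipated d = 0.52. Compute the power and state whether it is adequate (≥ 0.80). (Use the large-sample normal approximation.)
Power ≈ 0.90; the study is adequately powered (power ≥ 0.80)

Power calculation (two-sample t-test, normal approximation):
z_β = d · √(n/2) - z_{α/2}
z_β = 0.52 · √(109/2) - 2.576
z_β = 0.52 · 7.382 - 2.576
z_β = 1.263

Power = Φ(z_β) = Φ(1.263) ≈ 0.897

Effect size d = 0.52 is medium by Cohen's convention (0.2/0.5/0.8).

Threshold: power ≥ 0.80 is conventionally adequate.
Power ≈ 0.90 → the study is adequately powered (power ≥ 0.80).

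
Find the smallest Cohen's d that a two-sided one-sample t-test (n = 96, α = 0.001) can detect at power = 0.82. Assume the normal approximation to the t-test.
d ≈ 0.43

Minimum detectable effect (one-sample t-test, normal approximation):
d = (z_{α/2} + z_β) / √n
d = (3.291 + 0.915) / √96
d = 4.206 / 9.798
d ≈ 0.43

By Cohen's convention (0.2 small / 0.5 medium / 0.8 large): small effect.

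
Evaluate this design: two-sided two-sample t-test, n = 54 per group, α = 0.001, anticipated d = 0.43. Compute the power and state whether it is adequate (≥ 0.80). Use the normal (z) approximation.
Power ≈ 0.15; the study is underpowered (power < 0.80)

Power calculation (two-sample t-test, normal approximation):
z_β = d · √(n/2) - z_{α/2}
z_β = 0.43 · √(54/2) - 3.291
z_β = 0.43 · 5.196 - 3.291
z_β = -1.056

Power = Φ(z_β) = Φ(-1.056) ≈ 0.145

Effect size d = 0.43 is small by Cohen's convention (0.2/0.5/0.8).

Threshold: power ≥ 0.80 is conventionally adequate.
Power ≈ 0.15 → the study is underpowered (power < 0.80).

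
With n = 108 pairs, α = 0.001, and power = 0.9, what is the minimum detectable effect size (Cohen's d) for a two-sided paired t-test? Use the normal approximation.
d ≈ 0.44

Minimum detectable effect (paired t-test, normal approximation):
d = (z_{α/2} + z_β) / √n
d = (3.291 + 1.282) / √108
d = 4.572 / 10.392
d ≈ 0.44

By Cohen's convention (0.2 small / 0.5 medium / 0.8 large): small effect.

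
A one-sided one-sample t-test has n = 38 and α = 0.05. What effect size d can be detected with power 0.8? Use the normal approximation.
d ≈ 0.40

Minimum detectable effect (one-sample t-test, normal approximation):
d = (z_α + z_β) / √n
d = (1.645 + 0.842) / √38
d = 2.486 / 6.164
d ≈ 0.40

By Cohen's convention (0.2 small / 0.5 medium / 0.8 large): small effect.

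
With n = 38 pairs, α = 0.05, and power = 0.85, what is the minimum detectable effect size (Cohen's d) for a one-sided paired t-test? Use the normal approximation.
d ≈ 0.43

Minimum detectable effect (paired t-test, normal approximation):
d = (z_α + z_β) / √n
d = (1.645 + 1.036) / √38
d = 2.681 / 6.164
d ≈ 0.43

By Cohen's convention (0.2 small / 0.5 medium / 0.8 large): small effect.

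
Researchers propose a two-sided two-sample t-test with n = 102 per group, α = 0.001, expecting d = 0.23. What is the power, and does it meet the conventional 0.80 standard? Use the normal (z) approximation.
Power ≈ 0.05; the study is underpowered (power < 0.80)

Power calculation (two-sample t-test, normal approximation):
z_β = d · √(n/2) - z_{α/2}
z_β = 0.23 · √(102/2) - 3.291
z_β = 0.23 · 7.141 - 3.291
z_β = -1.648

Power = Φ(z_β) = Φ(-1.648) ≈ 0.050

Effect size d = 0.23 is small by Cohen's convention (0.2/0.5/0.8).

Threshold: power ≥ 0.80 is conventionally adequate.
Power ≈ 0.05 → the study is underpowered (power < 0.80).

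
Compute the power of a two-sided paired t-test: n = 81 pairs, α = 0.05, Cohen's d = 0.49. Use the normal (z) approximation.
Power ≈ 0.99

Power calculation (paired t-test, normal approximation):
z_β = d · √n - z_{α/2}
z_β = 0.49 · √81 - 1.960
z_β = 0.49 · 9.000 - 1.960
z_β = 2.450

Power = Φ(z_β) = Φ(2.450) ≈ 0.993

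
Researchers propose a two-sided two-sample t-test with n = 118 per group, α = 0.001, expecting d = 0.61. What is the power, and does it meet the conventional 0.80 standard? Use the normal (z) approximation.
Power ≈ 0.92; the study is adequately powered (power ≥ 0.80)

Power calculation (two-sample t-test, normal approximation):
z_β = d · √(n/2) - z_{α/2}
z_β = 0.61 · √(118/2) - 3.291
z_β = 0.61 · 7.681 - 3.291
z_β = 1.395

Power = Φ(z_β) = Φ(1.395) ≈ 0.918

Effect size d = 0.61 is medium by Cohen's convention (0.2/0.5/0.8).

Threshold: power ≥ 0.80 is conventionally adequate.
Power ≈ 0.92 → the study is adequately powered (power ≥ 0.80).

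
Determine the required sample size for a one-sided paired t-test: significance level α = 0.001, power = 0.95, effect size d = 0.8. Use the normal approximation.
n = 36 pairs

Sample size formula (paired t-test, normal approximation):
n = ((z_α + z_β) / d)²

z_α = 3.090 (for α = 0.001, one-sided)
z_β = 1.645 (for power = 0.95)
d = 0.8

n = ((3.090 + 1.645) / 0.8)²
n = (5.919)²
n ≈ 35.03
Round up to the next whole number: n = 36 pairs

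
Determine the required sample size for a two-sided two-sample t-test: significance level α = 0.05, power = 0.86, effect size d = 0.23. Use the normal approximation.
n = 350 per group

Sample size formula (two-sample t-test, normal approximation):
n = 2 · ((z_{α/2} + z_β) / d)²

z_{α/2} = 1.960 (for α = 0.05, two-sided)
z_β = 1.080 (for power = 0.86)
d = 0.23

n = 2 · ((1.960 + 1.080) / 0.23)²
n = 2 · (13.217)²
n ≈ 349.38
Round up to the next whole number: n = 350 per group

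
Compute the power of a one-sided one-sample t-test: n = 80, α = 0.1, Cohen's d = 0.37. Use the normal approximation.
Power ≈ 0.98

Power calculation (one-sample t-test, normal approximation):
z_β = d · √n - z_α
z_β = 0.37 · √80 - 1.282
z_β = 0.37 · 8.944 - 1.282
z_β = 2.028

Power = Φ(z_β) = Φ(2.028) ≈ 0.979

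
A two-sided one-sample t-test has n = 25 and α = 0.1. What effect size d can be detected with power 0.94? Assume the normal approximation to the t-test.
d ≈ 0.64

Minimum detectable effect (one-sample t-test, normal approximation):
d = (z_{α/2} + z_β) / √n
d = (1.645 + 1.555) / √25
d = 3.200 / 5.000
d ≈ 0.64

By Cohen's convention (0.2 small / 0.5 medium / 0.8 large): medium effect.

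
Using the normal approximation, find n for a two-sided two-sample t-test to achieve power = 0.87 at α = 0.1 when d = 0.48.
n = 67 per group

Sample size formula (two-sample t-test, normal approximation):
n = 2 · ((z_{α/2} + z_β) / d)²

z_{α/2} = 1.645 (for α = 0.1, two-sided)
z_β = 1.126 (for power = 0.87)
d = 0.48

n = 2 · ((1.645 + 1.126) / 0.48)²
n = 2 · (5.773)²
n ≈ 66.66
Round up to the next whole number: n = 67 per group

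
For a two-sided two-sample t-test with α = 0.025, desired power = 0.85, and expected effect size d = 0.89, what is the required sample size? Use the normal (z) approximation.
n = 28 per group

Sample size formula (two-sample t-test, normal approximation):
n = 2 · ((z_{α/2} + z_β) / d)²

z_{α/2} = 2.241 (for α = 0.025, two-sided)
z_β = 1.036 (for power = 0.85)
d = 0.89

n = 2 · ((2.241 + 1.036) / 0.89)²
n = 2 · (3.682)²
n ≈ 27.11
Round up to the next whole number: n = 28 per group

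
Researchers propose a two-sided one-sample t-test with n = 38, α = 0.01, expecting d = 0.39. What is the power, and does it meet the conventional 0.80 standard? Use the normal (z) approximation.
Power ≈ 0.43; the study is underpowered (power < 0.80)

Power calculation (one-sample t-test, normal approximation):
z_β = d · √n - z_{α/2}
z_β = 0.39 · √38 - 2.576
z_β = 0.39 · 6.164 - 2.576
z_β = -0.172

Power = Φ(z_β) = Φ(-0.172) ≈ 0.432

Effect size d = 0.39 is small by Cohen's convention (0.2/0.5/0.8).

Threshold: power ≥ 0.80 is conventionally adequate.
Power ≈ 0.43 → the study is underpowered (power < 0.80).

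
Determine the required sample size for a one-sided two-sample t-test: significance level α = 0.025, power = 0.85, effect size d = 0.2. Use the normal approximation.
n = 449 per group

Sample size formula (two-sample t-test, normal approximation):
n = 2 · ((z_α + z_β) / d)²

z_α = 1.960 (for α = 0.025, one-sided)
z_β = 1.036 (for power = 0.85)
d = 0.2

n = 2 · ((1.960 + 1.036) / 0.2)²
n = 2 · (14.980)²
n ≈ 448.80
Round up to the next whole number: n = 449 per group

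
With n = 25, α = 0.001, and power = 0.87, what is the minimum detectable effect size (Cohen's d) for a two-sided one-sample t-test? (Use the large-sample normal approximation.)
d ≈ 0.88

Minimum detectable effect (one-sample t-test, normal approximation):
d = (z_{α/2} + z_β) / √n
d = (3.291 + 1.126) / √25
d = 4.417 / 5.000
d ≈ 0.88

By Cohen's convention (0.2 small / 0.5 medium / 0.8 large): large effect.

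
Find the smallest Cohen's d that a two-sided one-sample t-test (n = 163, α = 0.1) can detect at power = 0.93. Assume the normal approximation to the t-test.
d ≈ 0.24

Minimum detectable effect (one-sample t-test, normal approximation):
d = (z_{α/2} + z_β) / √n
d = (1.645 + 1.476) / √163
d = 3.121 / 12.767
d ≈ 0.24

By Cohen's convention (0.2 small / 0.5 medium / 0.8 large): small effect.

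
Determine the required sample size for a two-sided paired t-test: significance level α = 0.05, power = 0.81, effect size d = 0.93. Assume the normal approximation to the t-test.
n = 10 pairs

Sample size formula (paired t-test, normal approximation):
n = ((z_{α/2} + z_β) / d)²

z_{α/2} = 1.960 (for α = 0.05, two-sided)
z_β = 0.878 (for power = 0.81)
d = 0.93

n = ((1.960 + 0.878) / 0.93)²
n = (3.052)²
n ≈ 9.31
Round up to the next whole number: n = 10 pairs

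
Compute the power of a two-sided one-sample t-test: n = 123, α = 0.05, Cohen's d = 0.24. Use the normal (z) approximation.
Power ≈ 0.76

Power calculation (one-sample t-test, normal approximation):
z_β = d · √n - z_{α/2}
z_β = 0.24 · √123 - 1.960
z_β = 0.24 · 11.091 - 1.960
z_β = 0.702

Power = Φ(z_β) = Φ(0.702) ≈ 0.759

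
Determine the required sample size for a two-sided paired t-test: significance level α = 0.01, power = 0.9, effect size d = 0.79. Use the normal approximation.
n = 24 pairs

Sample size formula (paired t-test, normal approximation):
n = ((z_{α/2} + z_β) / d)²

z_{α/2} = 2.576 (for α = 0.01, two-sided)
z_β = 1.282 (for power = 0.9)
d = 0.79

n = ((2.576 + 1.282) / 0.79)²
n = (4.884)²
n ≈ 23.85
Round up to the next whole number: n = 24 pairs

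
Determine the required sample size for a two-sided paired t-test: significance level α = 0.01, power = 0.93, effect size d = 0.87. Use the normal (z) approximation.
n = 22 pairs

Sample size formula (paired t-test, normal approximation):
n = ((z_{α/2} + z_β) / d)²

z_{α/2} = 2.576 (for α = 0.01, two-sided)
z_β = 1.476 (for power = 0.93)
d = 0.87

n = ((2.576 + 1.476) / 0.87)²
n = (4.657)²
n ≈ 21.69
Round up to the next whole number: n = 22 pairs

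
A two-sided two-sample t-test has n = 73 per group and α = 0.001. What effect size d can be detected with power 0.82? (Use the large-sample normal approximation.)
d ≈ 0.70

Minimum detectable effect (two-sample t-test, normal approximation):
d = (z_{α/2} + z_β) / √(n/2)
d = (3.291 + 0.915) / √(73/2)
d = 4.206 / 6.042
d ≈ 0.70

By Cohen's convention (0.2 small / 0.5 medium / 0.8 large): medium effect.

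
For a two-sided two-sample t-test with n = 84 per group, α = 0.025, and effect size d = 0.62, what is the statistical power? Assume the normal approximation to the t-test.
Power ≈ 0.96

Power calculation (two-sample t-test, normal approximation):
z_β = d · √(n/2) - z_{α/2}
z_β = 0.62 · √(84/2) - 2.241
z_β = 0.62 · 6.481 - 2.241
z_β = 1.777

Power = Φ(z_β) = Φ(1.777) ≈ 0.962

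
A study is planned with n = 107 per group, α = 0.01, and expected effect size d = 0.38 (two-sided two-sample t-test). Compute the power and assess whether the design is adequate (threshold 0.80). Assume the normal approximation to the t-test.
Power ≈ 0.58; the study is underpowered (power < 0.80)

Power calculation (two-sample t-test, normal approximation):
z_β = d · √(n/2) - z_{α/2}
z_β = 0.38 · √(107/2) - 2.576
z_β = 0.38 · 7.314 - 2.576
z_β = 0.204

Power = Φ(z_β) = Φ(0.204) ≈ 0.581

Effect size d = 0.38 is small by Cohen's convention (0.2/0.5/0.8).

Threshold: power ≥ 0.80 is conventionally adequate.
Power ≈ 0.58 → the study is underpowered (power < 0.80).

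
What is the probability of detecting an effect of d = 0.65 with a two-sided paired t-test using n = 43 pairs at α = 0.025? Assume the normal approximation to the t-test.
Power ≈ 0.98

Power calculation (paired t-test, normal approximation):
z_β = d · √n - z_{α/2}
z_β = 0.65 · √43 - 2.241
z_β = 0.65 · 6.557 - 2.241
z_β = 2.021

Power = Φ(z_β) = Φ(2.021) ≈ 0.978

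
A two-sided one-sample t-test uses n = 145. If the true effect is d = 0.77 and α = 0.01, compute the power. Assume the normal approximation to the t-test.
Power ≈ 1.00

Power calculation (one-sample t-test, normal approximation):
z_β = d · √n - z_{α/2}
z_β = 0.77 · √145 - 2.576
z_β = 0.77 · 12.042 - 2.576
z_β = 6.696

Power = Φ(z_β) = Φ(6.696) ≈ 1.000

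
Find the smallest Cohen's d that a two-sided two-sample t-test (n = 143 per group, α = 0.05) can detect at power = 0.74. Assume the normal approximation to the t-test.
d ≈ 0.31

Minimum detectable effect (two-sample t-test, normal approximation):
d = (z_{α/2} + z_β) / √(n/2)
d = (1.960 + 0.643) / √(143/2)
d = 2.603 / 8.456
d ≈ 0.31

By Cohen's convention (0.2 small / 0.5 medium / 0.8 large): small effect.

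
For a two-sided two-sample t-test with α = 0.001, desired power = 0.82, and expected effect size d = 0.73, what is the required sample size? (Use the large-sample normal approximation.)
n = 67 per group

Sample size formula (two-sample t-test, normal approximation):
n = 2 · ((z_{α/2} + z_β) / d)²

z_{α/2} = 3.291 (for α = 0.001, two-sided)
z_β = 0.915 (for power = 0.82)
d = 0.73

n = 2 · ((3.291 + 0.915) / 0.73)²
n = 2 · (5.762)²
n ≈ 66.40
Round up to the next whole number: n = 67 per group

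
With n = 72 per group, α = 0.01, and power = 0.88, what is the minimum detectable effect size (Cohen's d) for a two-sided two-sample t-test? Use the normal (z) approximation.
d ≈ 0.63

Minimum detectable effect (two-sample t-test, normal approximation):
d = (z_{α/2} + z_β) / √(n/2)
d = (2.576 + 1.175) / √(72/2)
d = 3.751 / 6.000
d ≈ 0.63

By Cohen's convention (0.2 small / 0.5 medium / 0.8 large): medium effect.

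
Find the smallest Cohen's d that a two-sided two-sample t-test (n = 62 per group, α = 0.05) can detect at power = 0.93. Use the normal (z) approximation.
d ≈ 0.62

Minimum detectable effect (two-sample t-test, normal approximation):
d = (z_{α/2} + z_β) / √(n/2)
d = (1.960 + 1.476) / √(62/2)
d = 3.436 / 5.568
d ≈ 0.62

By Cohen's convention (0.2 small / 0.5 medium / 0.8 large): medium effect.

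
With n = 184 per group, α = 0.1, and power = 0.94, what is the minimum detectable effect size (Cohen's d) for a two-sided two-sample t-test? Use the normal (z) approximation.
d ≈ 0.33

Minimum detectable effect (two-sample t-test, normal approximation):
d = (z_{α/2} + z_β) / √(n/2)
d = (1.645 + 1.555) / √(184/2)
d = 3.200 / 9.592
d ≈ 0.33

By Cohen's convention (0.2 small / 0.5 medium / 0.8 large): small effect.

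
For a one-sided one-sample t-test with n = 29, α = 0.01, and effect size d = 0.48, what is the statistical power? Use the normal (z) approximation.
Power ≈ 0.60

Power calculation (one-sample t-test, normal approximation):
z_β = d · √n - z_α
z_β = 0.48 · √29 - 2.326
z_β = 0.48 · 5.385 - 2.326
z_β = 0.259

Power = Φ(z_β) = Φ(0.259) ≈ 0.602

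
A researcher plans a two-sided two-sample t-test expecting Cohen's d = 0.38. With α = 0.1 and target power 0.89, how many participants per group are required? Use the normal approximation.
n = 115 per group

Sample size formula (two-sample t-test, normal approximation):
n = 2 · ((z_{α/2} + z_β) / d)²

z_{α/2} = 1.645 (for α = 0.1, two-sided)
z_β = 1.227 (for power = 0.89)
d = 0.38

n = 2 · ((1.645 + 1.227) / 0.38)²
n = 2 · (7.558)²
n ≈ 114.25
Round up to the next whole number: n = 115 per group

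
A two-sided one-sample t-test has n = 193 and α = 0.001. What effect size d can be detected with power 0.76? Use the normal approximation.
d ≈ 0.29

Minimum detectable effect (one-sample t-test, normal approximation):
d = (z_{α/2} + z_β) / √n
d = (3.291 + 0.706) / √193
d = 3.997 / 13.892
d ≈ 0.29

By Cohen's convention (0.2 small / 0.5 medium / 0.8 large): small effect.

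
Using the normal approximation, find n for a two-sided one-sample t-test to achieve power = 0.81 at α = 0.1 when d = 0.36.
n = 50

Sample size formula (one-sample t-test, normal approximation):
n = ((z_{α/2} + z_β) / d)²

z_{α/2} = 1.645 (for α = 0.1, two-sided)
z_β = 0.878 (for power = 0.81)
d = 0.36

n = ((1.645 + 0.878) / 0.36)²
n = (7.008)²
n ≈ 49.11
Round up to the next whole number: n = 50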